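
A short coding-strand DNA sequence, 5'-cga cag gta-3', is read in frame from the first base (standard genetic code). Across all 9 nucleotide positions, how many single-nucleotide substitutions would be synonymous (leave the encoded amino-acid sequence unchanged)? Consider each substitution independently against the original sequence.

8

Codon 1 (CGA, Arg): 4 synonymous substitutions.
Codon 2 (CAG, Gln): 1 synonymous substitution.
Codon 3 (GTA, Val): 3 synonymous substitutions.
Total: 4 + 1 + 3 = 8.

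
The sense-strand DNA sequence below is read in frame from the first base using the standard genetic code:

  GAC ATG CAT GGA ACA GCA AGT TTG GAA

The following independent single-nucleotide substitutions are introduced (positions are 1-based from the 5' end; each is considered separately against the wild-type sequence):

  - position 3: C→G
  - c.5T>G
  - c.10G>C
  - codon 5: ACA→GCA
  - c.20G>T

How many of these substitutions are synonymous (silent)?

Codon 1: GAC (Asp) → GAG (Glu) — missense.
Codon 2: ATG (Met) → AGG (Arg) — missense.
Codon 4: GGA (Gly) → CGA (Arg) — missense.
Codon 5: ACA (Thr) → GCA (Ala) — missense.
Codon 7: AGT (Ser) → ATT (Ile) — missense.
Synonymous: 0 of 5.

0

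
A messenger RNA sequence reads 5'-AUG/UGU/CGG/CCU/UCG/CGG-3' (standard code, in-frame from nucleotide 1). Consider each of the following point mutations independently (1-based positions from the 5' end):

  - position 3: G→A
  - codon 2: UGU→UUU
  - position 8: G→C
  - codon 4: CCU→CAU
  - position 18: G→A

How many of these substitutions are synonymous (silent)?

Codon 1: AUG (Met) → AUA (Ile) — missense.
Codon 2: UGU (Cys) → UUU (Phe) — missense.
Codon 3: CGG (Arg) → CCG (Pro) — missense.
Codon 4: CCU (Pro) → CAU (His) — missense.
Codon 6: CGG (Arg) → CGA (Arg) — synonymous.
Synonymous: 1 of 5.

1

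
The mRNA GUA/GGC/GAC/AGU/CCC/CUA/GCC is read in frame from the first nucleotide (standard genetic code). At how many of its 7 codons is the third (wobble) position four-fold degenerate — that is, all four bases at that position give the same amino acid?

Codon 1 GUA (Val): third position 4-fold.
Codon 2 GGC (Gly): third position 4-fold.
Codon 3 GAC (Asp): third position 2-fold.
Codon 4 AGU (Ser): third position 2-fold.
Codon 5 CCC (Pro): third position 4-fold.
Codon 6 CUA (Leu): third position 4-fold.
Codon 7 GCC (Ala): third position 4-fold.
Four-fold degenerate third positions: 5.

5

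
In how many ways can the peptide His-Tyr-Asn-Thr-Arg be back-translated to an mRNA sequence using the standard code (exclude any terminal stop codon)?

192

His: 2 codons.
Tyr: 2 codons.
Asn: 2 codons.
Thr: 4 codons.
Arg: 6 codons.
2 × 2 × 2 × 4 × 6 = 192.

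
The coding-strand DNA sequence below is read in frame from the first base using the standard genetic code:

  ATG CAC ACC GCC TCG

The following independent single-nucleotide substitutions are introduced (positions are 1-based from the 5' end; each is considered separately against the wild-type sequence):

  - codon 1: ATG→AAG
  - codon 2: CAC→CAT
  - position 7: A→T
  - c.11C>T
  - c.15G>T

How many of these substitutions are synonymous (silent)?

2

Codon 1: ATG (Met) → AAG (Lys) — missense.
Codon 2: CAC (His) → CAT (His) — synonymous.
Codon 3: ACC (Thr) → TCC (Ser) — missense.
Codon 4: GCC (Ala) → GTC (Val) — missense.
Codon 5: TCG (Ser) → TCT (Ser) — synonymous.
Synonymous: 2 of 5.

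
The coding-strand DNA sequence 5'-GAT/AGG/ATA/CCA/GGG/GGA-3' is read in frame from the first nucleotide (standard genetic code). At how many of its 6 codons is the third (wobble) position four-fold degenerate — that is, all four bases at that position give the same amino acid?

Codon 1 GAT (Asp): third position 2-fold.
Codon 2 AGG (Arg): third position 2-fold.
Codon 3 ATA (Ile): third position 3-fold.
Codon 4 CCA (Pro): third position 4-fold.
Codon 5 GGG (Gly): third position 4-fold.
Codon 6 GGA (Gly): third position 4-fold.
Four-fold degenerate third positions: 3.

3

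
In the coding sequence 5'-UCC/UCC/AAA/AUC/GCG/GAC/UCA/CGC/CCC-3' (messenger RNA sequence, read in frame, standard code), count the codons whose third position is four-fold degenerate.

6

Codon 1 UCC (Ser): third position 4-fold.
Codon 2 UCC (Ser): third position 4-fold.
Codon 3 AAA (Lys): third position 2-fold.
Codon 4 AUC (Ile): third position 3-fold.
Codon 5 GCG (Ala): third position 4-fold.
Codon 6 GAC (Asp): third position 2-fold.
Codon 7 UCA (Ser): third position 4-fold.
Codon 8 CGC (Arg): third position 4-fold.
Codon 9 CCC (Pro): third position 4-fold.
Four-fold degenerate third positions: 6.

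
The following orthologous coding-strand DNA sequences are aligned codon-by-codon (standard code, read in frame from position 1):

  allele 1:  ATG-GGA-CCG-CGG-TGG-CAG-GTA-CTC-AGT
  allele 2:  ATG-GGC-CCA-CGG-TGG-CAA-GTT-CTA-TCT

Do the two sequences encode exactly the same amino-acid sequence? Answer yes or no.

Codon 1: ATG Met / ATG Met — identical.
Codon 2: GGA Gly / GGC Gly — synonymous.
Codon 3: CCG Pro / CCA Pro — synonymous.
Codon 4: CGG Arg / CGG Arg — identical.
Codon 5: TGG Trp / TGG Trp — identical.
Codon 6: CAG Gln / CAA Gln — synonymous.
Codon 7: GTA Val / GTT Val — synonymous.
Codon 8: CTC Leu / CTA Leu — synonymous.
Codon 9: AGT Ser / TCT Ser — synonymous.
Nonsynonymous differences: 0 → same protein.

yes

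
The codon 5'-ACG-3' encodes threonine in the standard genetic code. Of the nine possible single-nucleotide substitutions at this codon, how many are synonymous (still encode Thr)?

3

Position 1: none → 0 synonymous.
Position 2: none → 0 synonymous.
Position 3: ACU, ACC, ACA → 3 synonymous.
Total: 0 + 0 + 3 = 3.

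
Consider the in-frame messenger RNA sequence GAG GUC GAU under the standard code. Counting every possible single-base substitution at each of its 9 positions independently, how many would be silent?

Codon 1 (GAG, Glu): 1 synonymous substitution.
Codon 2 (GUC, Val): 3 synonymous substitutions.
Codon 3 (GAU, Asp): 1 synonymous substitution.
Total: 1 + 3 + 1 = 5.

5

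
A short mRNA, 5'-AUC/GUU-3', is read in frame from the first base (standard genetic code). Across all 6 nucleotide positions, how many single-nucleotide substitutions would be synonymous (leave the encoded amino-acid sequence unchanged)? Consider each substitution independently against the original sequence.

5

Codon 1 (AUC, Ile): 2 synonymous substitutions.
Codon 2 (GUU, Val): 3 synonymous substitutions.
Total: 2 + 3 = 5.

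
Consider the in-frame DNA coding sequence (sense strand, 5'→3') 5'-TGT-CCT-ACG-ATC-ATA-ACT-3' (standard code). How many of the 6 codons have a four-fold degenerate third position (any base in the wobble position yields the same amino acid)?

3

Codon 1 TGT (Cys): third position 2-fold.
Codon 2 CCT (Pro): third position 4-fold.
Codon 3 ACG (Thr): third position 4-fold.
Codon 4 ATC (Ile): third position 3-fold.
Codon 5 ATA (Ile): third position 3-fold.
Codon 6 ACT (Thr): third position 4-fold.
Four-fold degenerate third positions: 3.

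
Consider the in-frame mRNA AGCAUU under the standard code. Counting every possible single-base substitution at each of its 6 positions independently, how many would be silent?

3

Codon 1 (AGC, Ser): 1 synonymous substitution.
Codon 2 (AUU, Ile): 2 synonymous substitutions.
Total: 1 + 2 = 3.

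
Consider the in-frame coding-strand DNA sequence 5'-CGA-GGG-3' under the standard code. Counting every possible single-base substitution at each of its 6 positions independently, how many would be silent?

Codon 1 (CGA, Arg): 4 synonymous substitutions.
Codon 2 (GGG, Gly): 3 synonymous substitutions.
Total: 4 + 3 = 7.

7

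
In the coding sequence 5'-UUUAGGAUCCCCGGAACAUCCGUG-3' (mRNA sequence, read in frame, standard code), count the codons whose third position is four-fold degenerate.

Codon 1 UUU (Phe): third position 2-fold.
Codon 2 AGG (Arg): third position 2-fold.
Codon 3 AUC (Ile): third position 3-fold.
Codon 4 CCC (Pro): third position 4-fold.
Codon 5 GGA (Gly): third position 4-fold.
Codon 6 ACA (Thr): third position 4-fold.
Codon 7 UCC (Ser): third position 4-fold.
Codon 8 GUG (Val): third position 4-fold.
Four-fold degenerate third positions: 5.

5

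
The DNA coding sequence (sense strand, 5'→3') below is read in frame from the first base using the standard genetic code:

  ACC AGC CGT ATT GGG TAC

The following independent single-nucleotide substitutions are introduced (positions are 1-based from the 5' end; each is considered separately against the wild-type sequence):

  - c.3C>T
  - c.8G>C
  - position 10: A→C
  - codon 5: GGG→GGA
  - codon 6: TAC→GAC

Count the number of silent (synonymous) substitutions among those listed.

Codon 1: ACC (Thr) → ACT (Thr) — synonymous.
Codon 3: CGT (Arg) → CCT (Pro) — missense.
Codon 4: ATT (Ile) → CTT (Leu) — missense.
Codon 5: GGG (Gly) → GGA (Gly) — synonymous.
Codon 6: TAC (Tyr) → GAC (Asp) — missense.
Synonymous: 2 of 5.

2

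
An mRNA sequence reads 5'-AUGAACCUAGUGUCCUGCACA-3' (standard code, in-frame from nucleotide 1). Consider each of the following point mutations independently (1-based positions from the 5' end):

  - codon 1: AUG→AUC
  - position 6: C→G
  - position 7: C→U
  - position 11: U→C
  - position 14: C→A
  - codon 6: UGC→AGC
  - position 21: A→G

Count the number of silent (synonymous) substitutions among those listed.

2

Codon 1: AUG (Met) → AUC (Ile) — missense.
Codon 2: AAC (Asn) → AAG (Lys) — missense.
Codon 3: CUA (Leu) → UUA (Leu) — synonymous.
Codon 4: GUG (Val) → GCG (Ala) — missense.
Codon 5: UCC (Ser) → UAC (Tyr) — missense.
Codon 6: UGC (Cys) → AGC (Ser) — missense.
Codon 7: ACA (Thr) → ACG (Thr) — synonymous.
Synonymous: 2 of 7.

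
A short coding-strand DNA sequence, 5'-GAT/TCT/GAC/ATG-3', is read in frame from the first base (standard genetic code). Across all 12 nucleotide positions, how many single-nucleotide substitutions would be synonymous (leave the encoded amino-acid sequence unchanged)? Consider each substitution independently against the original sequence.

5

Codon 1 (GAT, Asp): 1 synonymous substitution.
Codon 2 (TCT, Ser): 3 synonymous substitutions.
Codon 3 (GAC, Asp): 1 synonymous substitution.
Codon 4 (ATG, Met): 0 synonymous substitutions.
Total: 1 + 3 + 1 + 0 = 5.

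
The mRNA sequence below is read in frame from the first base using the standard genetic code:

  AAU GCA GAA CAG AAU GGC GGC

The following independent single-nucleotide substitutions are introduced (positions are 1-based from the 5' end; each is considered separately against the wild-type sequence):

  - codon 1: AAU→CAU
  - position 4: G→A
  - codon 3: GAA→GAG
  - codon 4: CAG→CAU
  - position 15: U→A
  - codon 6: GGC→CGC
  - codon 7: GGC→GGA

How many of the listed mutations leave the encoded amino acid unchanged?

2

Codon 1: AAU (Asn) → CAU (His) — missense.
Codon 2: GCA (Ala) → ACA (Thr) — missense.
Codon 3: GAA (Glu) → GAG (Glu) — synonymous.
Codon 4: CAG (Gln) → CAU (His) — missense.
Codon 5: AAU (Asn) → AAA (Lys) — missense.
Codon 6: GGC (Gly) → CGC (Arg) — missense.
Codon 7: GGC (Gly) → GGA (Gly) — synonymous.
Synonymous: 2 of 7.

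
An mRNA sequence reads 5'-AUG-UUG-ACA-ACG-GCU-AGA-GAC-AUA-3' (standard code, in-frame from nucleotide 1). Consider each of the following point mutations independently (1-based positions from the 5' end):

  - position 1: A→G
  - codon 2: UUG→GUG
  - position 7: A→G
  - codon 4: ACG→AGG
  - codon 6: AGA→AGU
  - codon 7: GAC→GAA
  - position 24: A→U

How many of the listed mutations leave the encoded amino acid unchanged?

1

Codon 1: AUG (Met) → GUG (Val) — missense.
Codon 2: UUG (Leu) → GUG (Val) — missense.
Codon 3: ACA (Thr) → GCA (Ala) — missense.
Codon 4: ACG (Thr) → AGG (Arg) — missense.
Codon 6: AGA (Arg) → AGU (Ser) — missense.
Codon 7: GAC (Asp) → GAA (Glu) — missense.
Codon 8: AUA (Ile) → AUU (Ile) — synonymous.
Synonymous: 1 of 7.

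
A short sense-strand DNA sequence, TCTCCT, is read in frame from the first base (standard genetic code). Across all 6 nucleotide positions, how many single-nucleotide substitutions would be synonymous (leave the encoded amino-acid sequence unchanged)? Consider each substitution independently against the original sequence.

6

Codon 1 (TCT, Ser): 3 synonymous substitutions.
Codon 2 (CCT, Pro): 3 synonymous substitutions.
Total: 3 + 3 = 6.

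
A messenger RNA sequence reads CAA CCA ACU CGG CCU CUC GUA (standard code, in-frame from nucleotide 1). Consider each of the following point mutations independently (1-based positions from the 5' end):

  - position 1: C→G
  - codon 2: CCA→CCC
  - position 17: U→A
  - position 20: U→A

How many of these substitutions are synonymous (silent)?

1

Codon 1: CAA (Gln) → GAA (Glu) — missense.
Codon 2: CCA (Pro) → CCC (Pro) — synonymous.
Codon 6: CUC (Leu) → CAC (His) — missense.
Codon 7: GUA (Val) → GAA (Glu) — missense.
Synonymous: 1 of 4.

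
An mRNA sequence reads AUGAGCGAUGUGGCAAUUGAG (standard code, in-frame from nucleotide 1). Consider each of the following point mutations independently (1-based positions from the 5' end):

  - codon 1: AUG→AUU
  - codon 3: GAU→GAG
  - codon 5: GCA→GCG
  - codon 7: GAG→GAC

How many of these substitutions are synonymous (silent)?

1

Codon 1: AUG (Met) → AUU (Ile) — missense.
Codon 3: GAU (Asp) → GAG (Glu) — missense.
Codon 5: GCA (Ala) → GCG (Ala) — synonymous.
Codon 7: GAG (Glu) → GAC (Asp) — missense.
Synonymous: 1 of 4.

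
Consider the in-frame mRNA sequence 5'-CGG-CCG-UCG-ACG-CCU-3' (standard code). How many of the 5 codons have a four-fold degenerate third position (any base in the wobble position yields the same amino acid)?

5

Codon 1 CGG (Arg): third position 4-fold.
Codon 2 CCG (Pro): third position 4-fold.
Codon 3 UCG (Ser): third position 4-fold.
Codon 4 ACG (Thr): third position 4-fold.
Codon 5 CCU (Pro): third position 4-fold.
Four-fold degenerate third positions: 5.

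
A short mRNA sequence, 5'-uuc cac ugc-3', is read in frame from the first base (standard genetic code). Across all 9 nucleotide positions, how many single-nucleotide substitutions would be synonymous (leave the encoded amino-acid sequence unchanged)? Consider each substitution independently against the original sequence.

3

Codon 1 (UUC, Phe): 1 synonymous substitution.
Codon 2 (CAC, His): 1 synonymous substitution.
Codon 3 (UGC, Cys): 1 synonymous substitution.
Total: 1 + 1 + 1 = 3.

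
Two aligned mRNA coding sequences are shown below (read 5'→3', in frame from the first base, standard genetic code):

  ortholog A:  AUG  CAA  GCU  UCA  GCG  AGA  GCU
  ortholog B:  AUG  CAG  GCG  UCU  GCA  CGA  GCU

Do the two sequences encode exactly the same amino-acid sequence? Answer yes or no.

yes

Codon 1: AUG Met / AUG Met — identical.
Codon 2: CAA Gln / CAG Gln — synonymous.
Codon 3: GCU Ala / GCG Ala — synonymous.
Codon 4: UCA Ser / UCU Ser — synonymous.
Codon 5: GCG Ala / GCA Ala — synonymous.
Codon 6: AGA Arg / CGA Arg — synonymous.
Codon 7: GCU Ala / GCU Ala — identical.
Nonsynonymous differences: 0 → same protein.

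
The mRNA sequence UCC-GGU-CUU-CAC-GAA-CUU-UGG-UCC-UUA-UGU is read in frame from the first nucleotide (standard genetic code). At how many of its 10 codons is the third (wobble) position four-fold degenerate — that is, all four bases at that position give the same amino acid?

Codon 1 UCC (Ser): third position 4-fold.
Codon 2 GGU (Gly): third position 4-fold.
Codon 3 CUU (Leu): third position 4-fold.
Codon 4 CAC (His): third position 2-fold.
Codon 5 GAA (Glu): third position 2-fold.
Codon 6 CUU (Leu): third position 4-fold.
Codon 7 UGG (Trp): third position 1-fold.
Codon 8 UCC (Ser): third position 4-fold.
Codon 9 UUA (Leu): third position 2-fold.
Codon 10 UGU (Cys): third position 2-fold.
Four-fold degenerate third positions: 5.

5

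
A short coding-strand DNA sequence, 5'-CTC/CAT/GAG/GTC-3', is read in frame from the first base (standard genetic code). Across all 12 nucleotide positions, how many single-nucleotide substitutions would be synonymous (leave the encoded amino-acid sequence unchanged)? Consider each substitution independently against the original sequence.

Codon 1 (CTC, Leu): 3 synonymous substitutions.
Codon 2 (CAT, His): 1 synonymous substitution.
Codon 3 (GAG, Glu): 1 synonymous substitution.
Codon 4 (GTC, Val): 3 synonymous substitutions.
Total: 3 + 1 + 1 + 3 = 8.

8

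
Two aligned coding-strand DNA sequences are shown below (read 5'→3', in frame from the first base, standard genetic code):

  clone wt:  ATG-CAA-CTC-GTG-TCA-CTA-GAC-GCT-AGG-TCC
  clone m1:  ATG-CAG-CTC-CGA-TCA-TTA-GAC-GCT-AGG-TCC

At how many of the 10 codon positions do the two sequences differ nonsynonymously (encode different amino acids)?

Codon 1: ATG Met / ATG Met — identical.
Codon 2: CAA Gln / CAG Gln — synonymous.
Codon 3: CTC Leu / CTC Leu — identical.
Codon 4: GTG Val / CGA Arg — nonsynonymous.
Codon 5: TCA Ser / TCA Ser — identical.
Codon 6: CTA Leu / TTA Leu — synonymous.
Codon 7: GAC Asp / GAC Asp — identical.
Codon 8: GCT Ala / GCT Ala — identical.
Codon 9: AGG Arg / AGG Arg — identical.
Codon 10: TCC Ser / TCC Ser — identical.
Nonsynonymous differences: 1.

1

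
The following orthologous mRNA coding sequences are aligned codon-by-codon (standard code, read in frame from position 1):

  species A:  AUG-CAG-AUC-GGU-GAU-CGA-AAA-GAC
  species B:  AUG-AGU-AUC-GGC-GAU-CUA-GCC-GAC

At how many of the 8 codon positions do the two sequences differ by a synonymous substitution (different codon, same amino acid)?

Codon 1: AUG Met / AUG Met — identical.
Codon 2: CAG Gln / AGU Ser — nonsynonymous.
Codon 3: AUC Ile / AUC Ile — identical.
Codon 4: GGU Gly / GGC Gly — synonymous.
Codon 5: GAU Asp / GAU Asp — identical.
Codon 6: CGA Arg / CUA Leu — nonsynonymous.
Codon 7: AAA Lys / GCC Ala — nonsynonymous.
Codon 8: GAC Asp / GAC Asp — identical.
Synonymous differences: 1.

1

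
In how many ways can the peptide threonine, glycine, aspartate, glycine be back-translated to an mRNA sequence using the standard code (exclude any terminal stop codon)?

Thr: 4 codons.
Gly: 4 codons.
Asp: 2 codons.
Gly: 4 codons.
4 × 4 × 2 × 4 = 128.

128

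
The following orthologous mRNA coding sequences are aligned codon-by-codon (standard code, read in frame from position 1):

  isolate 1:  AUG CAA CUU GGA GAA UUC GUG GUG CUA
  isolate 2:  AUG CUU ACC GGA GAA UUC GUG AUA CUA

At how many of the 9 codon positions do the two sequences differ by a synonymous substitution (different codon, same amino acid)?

0

Codon 1: AUG Met / AUG Met — identical.
Codon 2: CAA Gln / CUU Leu — nonsynonymous.
Codon 3: CUU Leu / ACC Thr — nonsynonymous.
Codon 4: GGA Gly / GGA Gly — identical.
Codon 5: GAA Glu / GAA Glu — identical.
Codon 6: UUC Phe / UUC Phe — identical.
Codon 7: GUG Val / GUG Val — identical.
Codon 8: GUG Val / AUA Ile — nonsynonymous.
Codon 9: CUA Leu / CUA Leu — identical.
Synonymous differences: 0.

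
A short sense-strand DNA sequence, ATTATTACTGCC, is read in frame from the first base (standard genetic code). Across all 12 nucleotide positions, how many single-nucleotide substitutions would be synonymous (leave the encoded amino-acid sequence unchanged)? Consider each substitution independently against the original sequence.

10

Codon 1 (ATT, Ile): 2 synonymous substitutions.
Codon 2 (ATT, Ile): 2 synonymous substitutions.
Codon 3 (ACT, Thr): 3 synonymous substitutions.
Codon 4 (GCC, Ala): 3 synonymous substitutions.
Total: 2 + 2 + 3 + 3 = 10.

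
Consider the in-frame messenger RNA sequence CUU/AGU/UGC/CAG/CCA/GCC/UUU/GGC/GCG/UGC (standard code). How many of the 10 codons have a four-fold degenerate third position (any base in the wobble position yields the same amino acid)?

Codon 1 CUU (Leu): third position 4-fold.
Codon 2 AGU (Ser): third position 2-fold.
Codon 3 UGC (Cys): third position 2-fold.
Codon 4 CAG (Gln): third position 2-fold.
Codon 5 CCA (Pro): third position 4-fold.
Codon 6 GCC (Ala): third position 4-fold.
Codon 7 UUU (Phe): third position 2-fold.
Codon 8 GGC (Gly): third position 4-fold.
Codon 9 GCG (Ala): third position 4-fold.
Codon 10 UGC (Cys): third position 2-fold.
Four-fold degenerate third positions: 5.

5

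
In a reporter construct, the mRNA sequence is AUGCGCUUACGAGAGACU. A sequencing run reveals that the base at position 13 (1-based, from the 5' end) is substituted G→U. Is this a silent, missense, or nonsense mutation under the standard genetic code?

Position 13 falls in codon 5: GAG → Glu.
After the substitution the codon is UAG → Stop.
The new codon is a stop codon, so this is a nonsense mutation.

nonsense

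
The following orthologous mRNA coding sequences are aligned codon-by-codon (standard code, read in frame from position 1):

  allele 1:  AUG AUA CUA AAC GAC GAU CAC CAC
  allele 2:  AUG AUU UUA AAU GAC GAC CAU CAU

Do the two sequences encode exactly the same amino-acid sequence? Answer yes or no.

yes

Codon 1: AUG Met / AUG Met — identical.
Codon 2: AUA Ile / AUU Ile — synonymous.
Codon 3: CUA Leu / UUA Leu — synonymous.
Codon 4: AAC Asn / AAU Asn — synonymous.
Codon 5: GAC Asp / GAC Asp — identical.
Codon 6: GAU Asp / GAC Asp — synonymous.
Codon 7: CAC His / CAU His — synonymous.
Codon 8: CAC His / CAU His — synonymous.
Nonsynonymous differences: 0 → same protein.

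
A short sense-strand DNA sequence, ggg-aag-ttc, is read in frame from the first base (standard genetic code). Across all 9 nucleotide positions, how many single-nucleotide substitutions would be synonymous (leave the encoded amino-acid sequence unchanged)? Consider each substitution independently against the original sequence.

Codon 1 (GGG, Gly): 3 synonymous substitutions.
Codon 2 (AAG, Lys): 1 synonymous substitution.
Codon 3 (TTC, Phe): 1 synonymous substitution.
Total: 3 + 1 + 1 = 5.

5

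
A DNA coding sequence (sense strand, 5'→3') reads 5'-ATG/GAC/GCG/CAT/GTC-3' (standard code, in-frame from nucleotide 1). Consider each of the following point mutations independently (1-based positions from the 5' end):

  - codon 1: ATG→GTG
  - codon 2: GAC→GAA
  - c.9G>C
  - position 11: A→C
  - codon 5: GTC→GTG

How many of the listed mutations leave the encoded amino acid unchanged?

Codon 1: ATG (Met) → GTG (Val) — missense.
Codon 2: GAC (Asp) → GAA (Glu) — missense.
Codon 3: GCG (Ala) → GCC (Ala) — synonymous.
Codon 4: CAT (His) → CCT (Pro) — missense.
Codon 5: GTC (Val) → GTG (Val) — synonymous.
Synonymous: 2 of 5.

2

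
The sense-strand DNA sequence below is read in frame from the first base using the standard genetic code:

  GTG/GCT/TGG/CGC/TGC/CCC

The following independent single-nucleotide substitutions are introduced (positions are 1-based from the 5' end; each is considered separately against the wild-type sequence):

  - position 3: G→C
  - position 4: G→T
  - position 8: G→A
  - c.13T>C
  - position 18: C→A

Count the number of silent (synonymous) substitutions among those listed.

Codon 1: GTG (Val) → GTC (Val) — synonymous.
Codon 2: GCT (Ala) → TCT (Ser) — missense.
Codon 3: TGG (Trp) → TAG (Stop) — nonsense.
Codon 5: TGC (Cys) → CGC (Arg) — missense.
Codon 6: CCC (Pro) → CCA (Pro) — synonymous.
Synonymous: 2 of 5.

2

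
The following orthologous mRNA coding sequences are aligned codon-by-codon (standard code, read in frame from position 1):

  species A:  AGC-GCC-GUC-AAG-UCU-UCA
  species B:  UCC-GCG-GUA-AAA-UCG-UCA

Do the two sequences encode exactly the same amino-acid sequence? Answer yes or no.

Codon 1: AGC Ser / UCC Ser — synonymous.
Codon 2: GCC Ala / GCG Ala — synonymous.
Codon 3: GUC Val / GUA Val — synonymous.
Codon 4: AAG Lys / AAA Lys — synonymous.
Codon 5: UCU Ser / UCG Ser — synonymous.
Codon 6: UCA Ser / UCA Ser — identical.
Nonsynonymous differences: 0 → same protein.

yes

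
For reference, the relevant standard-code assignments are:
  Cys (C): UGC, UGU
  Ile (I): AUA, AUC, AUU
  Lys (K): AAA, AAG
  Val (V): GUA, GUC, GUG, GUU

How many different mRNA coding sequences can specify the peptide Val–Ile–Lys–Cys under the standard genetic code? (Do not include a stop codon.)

48

Val: 4 codons.
Ile: 3 codons.
Lys: 2 codons.
Cys: 2 codons.
4 × 3 × 2 × 2 = 48.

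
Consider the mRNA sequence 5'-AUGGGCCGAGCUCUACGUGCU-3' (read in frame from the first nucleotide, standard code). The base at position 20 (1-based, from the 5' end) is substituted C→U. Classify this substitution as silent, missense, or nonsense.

Position 20 falls in codon 7: GCU → Ala.
After the substitution the codon is GUU → Val.
Ala ≠ Val, so this is a missense mutation.

missense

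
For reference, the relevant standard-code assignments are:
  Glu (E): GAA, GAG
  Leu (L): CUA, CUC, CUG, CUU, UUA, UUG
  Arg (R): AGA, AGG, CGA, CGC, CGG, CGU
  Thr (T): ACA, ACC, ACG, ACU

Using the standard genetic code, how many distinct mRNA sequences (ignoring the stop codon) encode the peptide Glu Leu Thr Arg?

288

Glu: 2 codons.
Leu: 6 codons.
Thr: 4 codons.
Arg: 6 codons.
2 × 6 × 4 × 6 = 288.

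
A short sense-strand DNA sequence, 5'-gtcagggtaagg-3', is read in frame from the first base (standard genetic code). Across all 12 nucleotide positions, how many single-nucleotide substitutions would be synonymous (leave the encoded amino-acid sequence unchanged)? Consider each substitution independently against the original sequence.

10

Codon 1 (GTC, Val): 3 synonymous substitutions.
Codon 2 (AGG, Arg): 2 synonymous substitutions.
Codon 3 (GTA, Val): 3 synonymous substitutions.
Codon 4 (AGG, Arg): 2 synonymous substitutions.
Total: 3 + 2 + 3 + 2 = 10.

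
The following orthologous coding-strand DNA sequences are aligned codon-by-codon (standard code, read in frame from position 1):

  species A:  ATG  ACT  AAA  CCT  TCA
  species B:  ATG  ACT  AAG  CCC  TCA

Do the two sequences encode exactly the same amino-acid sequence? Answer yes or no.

yes

Codon 1: ATG Met / ATG Met — identical.
Codon 2: ACT Thr / ACT Thr — identical.
Codon 3: AAA Lys / AAG Lys — synonymous.
Codon 4: CCT Pro / CCC Pro — synonymous.
Codon 5: TCA Ser / TCA Ser — identical.
Nonsynonymous differences: 0 → same protein.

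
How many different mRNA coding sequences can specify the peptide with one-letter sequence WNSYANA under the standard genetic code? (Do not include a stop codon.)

768

Trp: 1 codon.
Asn: 2 codons.
Ser: 6 codons.
Tyr: 2 codons.
Ala: 4 codons.
Asn: 2 codons.
Ala: 4 codons.
1 × 2 × 6 × 2 × 4 × 2 × 4 = 768.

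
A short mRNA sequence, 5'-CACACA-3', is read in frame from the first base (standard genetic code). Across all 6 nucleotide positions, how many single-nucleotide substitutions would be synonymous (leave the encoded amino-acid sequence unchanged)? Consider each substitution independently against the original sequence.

Codon 1 (CAC, His): 1 synonymous substitution.
Codon 2 (ACA, Thr): 3 synonymous substitutions.
Total: 1 + 3 = 4.

4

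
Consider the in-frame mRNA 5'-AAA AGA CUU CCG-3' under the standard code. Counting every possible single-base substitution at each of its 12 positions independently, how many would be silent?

9

Codon 1 (AAA, Lys): 1 synonymous substitution.
Codon 2 (AGA, Arg): 2 synonymous substitutions.
Codon 3 (CUU, Leu): 3 synonymous substitutions.
Codon 4 (CCG, Pro): 3 synonymous substitutions.
Total: 1 + 2 + 3 + 3 = 9.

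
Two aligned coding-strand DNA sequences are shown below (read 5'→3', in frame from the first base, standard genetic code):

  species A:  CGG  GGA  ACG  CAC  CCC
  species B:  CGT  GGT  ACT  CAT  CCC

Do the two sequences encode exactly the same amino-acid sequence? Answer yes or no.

Codon 1: CGG Arg / CGT Arg — synonymous.
Codon 2: GGA Gly / GGT Gly — synonymous.
Codon 3: ACG Thr / ACT Thr — synonymous.
Codon 4: CAC His / CAT His — synonymous.
Codon 5: CCC Pro / CCC Pro — identical.
Nonsynonymous differences: 0 → same protein.

yes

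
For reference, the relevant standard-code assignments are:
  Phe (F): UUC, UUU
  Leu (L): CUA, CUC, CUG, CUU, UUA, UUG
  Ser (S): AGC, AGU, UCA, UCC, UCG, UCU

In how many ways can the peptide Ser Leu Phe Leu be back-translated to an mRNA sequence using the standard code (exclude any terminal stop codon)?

Ser: 6 codons.
Leu: 6 codons.
Phe: 2 codons.
Leu: 6 codons.
6 × 6 × 2 × 6 = 432.

432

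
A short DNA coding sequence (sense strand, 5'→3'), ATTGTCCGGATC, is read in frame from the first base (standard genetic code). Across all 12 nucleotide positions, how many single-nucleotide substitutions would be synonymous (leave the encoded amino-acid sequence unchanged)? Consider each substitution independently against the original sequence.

11

Codon 1 (ATT, Ile): 2 synonymous substitutions.
Codon 2 (GTC, Val): 3 synonymous substitutions.
Codon 3 (CGG, Arg): 4 synonymous substitutions.
Codon 4 (ATC, Ile): 2 synonymous substitutions.
Total: 2 + 3 + 4 + 2 = 11.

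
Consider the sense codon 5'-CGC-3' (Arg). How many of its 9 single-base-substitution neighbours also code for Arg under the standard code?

Position 1: none → 0 synonymous.
Position 2: none → 0 synonymous.
Position 3: CGU, CGA, CGG → 3 synonymous.
Total: 0 + 0 + 3 = 3.

3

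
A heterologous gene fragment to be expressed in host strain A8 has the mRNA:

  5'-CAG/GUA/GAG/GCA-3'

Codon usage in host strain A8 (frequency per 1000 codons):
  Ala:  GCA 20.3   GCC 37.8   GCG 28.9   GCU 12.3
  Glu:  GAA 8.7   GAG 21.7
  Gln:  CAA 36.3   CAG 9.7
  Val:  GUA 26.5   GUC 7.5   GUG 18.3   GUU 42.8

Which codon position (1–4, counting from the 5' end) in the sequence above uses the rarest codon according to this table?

1

Codon 1 CAG (Gln): 9.7 per 1000.
Codon 2 GUA (Val): 26.5 per 1000.
Codon 3 GAG (Glu): 21.7 per 1000.
Codon 4 GCA (Ala): 20.3 per 1000.
Lowest frequency is 9.7 at codon 1.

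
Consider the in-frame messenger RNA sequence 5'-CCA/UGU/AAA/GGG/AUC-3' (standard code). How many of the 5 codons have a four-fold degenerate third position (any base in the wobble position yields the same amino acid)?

2

Codon 1 CCA (Pro): third position 4-fold.
Codon 2 UGU (Cys): third position 2-fold.
Codon 3 AAA (Lys): third position 2-fold.
Codon 4 GGG (Gly): third position 4-fold.
Codon 5 AUC (Ile): third position 3-fold.
Four-fold degenerate third positions: 2.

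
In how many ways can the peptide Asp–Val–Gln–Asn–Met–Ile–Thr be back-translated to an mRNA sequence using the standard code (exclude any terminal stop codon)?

384

Asp: 2 codons.
Val: 4 codons.
Gln: 2 codons.
Asn: 2 codons.
Met: 1 codon.
Ile: 3 codons.
Thr: 4 codons.
2 × 4 × 2 × 2 × 1 × 3 × 4 = 384.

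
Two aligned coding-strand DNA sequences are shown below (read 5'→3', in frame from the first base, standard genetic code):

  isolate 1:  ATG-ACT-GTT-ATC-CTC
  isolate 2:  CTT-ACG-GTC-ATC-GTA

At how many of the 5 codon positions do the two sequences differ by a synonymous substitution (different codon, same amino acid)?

Codon 1: ATG Met / CTT Leu — nonsynonymous.
Codon 2: ACT Thr / ACG Thr — synonymous.
Codon 3: GTT Val / GTC Val — synonymous.
Codon 4: ATC Ile / ATC Ile — identical.
Codon 5: CTC Leu / GTA Val — nonsynonymous.
Synonymous differences: 2.

2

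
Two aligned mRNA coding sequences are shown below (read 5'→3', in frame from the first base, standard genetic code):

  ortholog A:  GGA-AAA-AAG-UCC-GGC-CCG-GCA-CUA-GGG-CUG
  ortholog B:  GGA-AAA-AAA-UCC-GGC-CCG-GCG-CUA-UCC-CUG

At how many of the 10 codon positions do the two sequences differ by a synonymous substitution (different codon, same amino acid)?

Codon 1: GGA Gly / GGA Gly — identical.
Codon 2: AAA Lys / AAA Lys — identical.
Codon 3: AAG Lys / AAA Lys — synonymous.
Codon 4: UCC Ser / UCC Ser — identical.
Codon 5: GGC Gly / GGC Gly — identical.
Codon 6: CCG Pro / CCG Pro — identical.
Codon 7: GCA Ala / GCG Ala — synonymous.
Codon 8: CUA Leu / CUA Leu — identical.
Codon 9: GGG Gly / UCC Ser — nonsynonymous.
Codon 10: CUG Leu / CUG Leu — identical.
Synonymous differences: 2.

2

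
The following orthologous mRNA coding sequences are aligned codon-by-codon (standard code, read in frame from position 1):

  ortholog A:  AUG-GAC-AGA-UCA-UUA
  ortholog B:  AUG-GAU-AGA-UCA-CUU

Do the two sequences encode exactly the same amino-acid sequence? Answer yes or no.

Codon 1: AUG Met / AUG Met — identical.
Codon 2: GAC Asp / GAU Asp — synonymous.
Codon 3: AGA Arg / AGA Arg — identical.
Codon 4: UCA Ser / UCA Ser — identical.
Codon 5: UUA Leu / CUU Leu — synonymous.
Nonsynonymous differences: 0 → same protein.

yes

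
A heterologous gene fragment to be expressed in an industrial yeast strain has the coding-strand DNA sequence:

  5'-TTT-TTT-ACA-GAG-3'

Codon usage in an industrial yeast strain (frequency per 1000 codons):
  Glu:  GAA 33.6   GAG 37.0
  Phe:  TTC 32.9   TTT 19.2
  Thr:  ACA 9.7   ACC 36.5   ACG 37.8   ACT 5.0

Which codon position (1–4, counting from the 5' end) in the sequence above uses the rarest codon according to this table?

Codon 1 TTT (Phe): 19.2 per 1000.
Codon 2 TTT (Phe): 19.2 per 1000.
Codon 3 ACA (Thr): 9.7 per 1000.
Codon 4 GAG (Glu): 37.0 per 1000.
Lowest frequency is 9.7 at codon 3.

3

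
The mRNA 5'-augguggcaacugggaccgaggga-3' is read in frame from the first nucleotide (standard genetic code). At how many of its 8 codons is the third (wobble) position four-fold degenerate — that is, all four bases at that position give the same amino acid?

Codon 1 AUG (Met): third position 1-fold.
Codon 2 GUG (Val): third position 4-fold.
Codon 3 GCA (Ala): third position 4-fold.
Codon 4 ACU (Thr): third position 4-fold.
Codon 5 GGG (Gly): third position 4-fold.
Codon 6 ACC (Thr): third position 4-fold.
Codon 7 GAG (Glu): third position 2-fold.
Codon 8 GGA (Gly): third position 4-fold.
Four-fold degenerate third positions: 6.

6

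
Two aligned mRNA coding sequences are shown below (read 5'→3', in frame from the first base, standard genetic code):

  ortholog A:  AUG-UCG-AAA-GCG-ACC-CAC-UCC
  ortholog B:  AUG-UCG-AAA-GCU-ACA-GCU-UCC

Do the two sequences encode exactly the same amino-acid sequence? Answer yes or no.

Codon 1: AUG Met / AUG Met — identical.
Codon 2: UCG Ser / UCG Ser — identical.
Codon 3: AAA Lys / AAA Lys — identical.
Codon 4: GCG Ala / GCU Ala — synonymous.
Codon 5: ACC Thr / ACA Thr — synonymous.
Codon 6: CAC His / GCU Ala — nonsynonymous.
Codon 7: UCC Ser / UCC Ser — identical.
Nonsynonymous differences: 1 → different protein.

no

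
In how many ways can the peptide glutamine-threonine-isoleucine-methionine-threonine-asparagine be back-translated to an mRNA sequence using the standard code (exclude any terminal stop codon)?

Gln: 2 codons.
Thr: 4 codons.
Ile: 3 codons.
Met: 1 codon.
Thr: 4 codons.
Asn: 2 codons.
2 × 4 × 3 × 1 × 4 × 2 = 192.

192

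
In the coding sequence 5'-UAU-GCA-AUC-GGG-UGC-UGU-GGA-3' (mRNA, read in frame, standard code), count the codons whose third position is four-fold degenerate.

3

Codon 1 UAU (Tyr): third position 2-fold.
Codon 2 GCA (Ala): third position 4-fold.
Codon 3 AUC (Ile): third position 3-fold.
Codon 4 GGG (Gly): third position 4-fold.
Codon 5 UGC (Cys): third position 2-fold.
Codon 6 UGU (Cys): third position 2-fold.
Codon 7 GGA (Gly): third position 4-fold.
Four-fold degenerate third positions: 3.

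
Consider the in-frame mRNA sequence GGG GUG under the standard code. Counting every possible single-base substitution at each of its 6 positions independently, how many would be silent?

6

Codon 1 (GGG, Gly): 3 synonymous substitutions.
Codon 2 (GUG, Val): 3 synonymous substitutions.
Total: 3 + 3 = 6.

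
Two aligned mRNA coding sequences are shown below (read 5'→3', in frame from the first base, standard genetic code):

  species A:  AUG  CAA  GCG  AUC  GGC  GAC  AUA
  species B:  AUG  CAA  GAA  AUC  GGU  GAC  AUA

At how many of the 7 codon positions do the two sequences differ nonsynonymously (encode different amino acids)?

1

Codon 1: AUG Met / AUG Met — identical.
Codon 2: CAA Gln / CAA Gln — identical.
Codon 3: GCG Ala / GAA Glu — nonsynonymous.
Codon 4: AUC Ile / AUC Ile — identical.
Codon 5: GGC Gly / GGU Gly — synonymous.
Codon 6: GAC Asp / GAC Asp — identical.
Codon 7: AUA Ile / AUA Ile — identical.
Nonsynonymous differences: 1.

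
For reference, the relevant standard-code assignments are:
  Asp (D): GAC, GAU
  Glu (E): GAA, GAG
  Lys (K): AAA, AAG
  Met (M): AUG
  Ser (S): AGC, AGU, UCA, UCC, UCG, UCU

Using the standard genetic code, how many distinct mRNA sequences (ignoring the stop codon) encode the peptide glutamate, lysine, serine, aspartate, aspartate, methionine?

96

Glu: 2 codons.
Lys: 2 codons.
Ser: 6 codons.
Asp: 2 codons.
Asp: 2 codons.
Met: 1 codon.
2 × 2 × 6 × 2 × 2 × 1 = 96.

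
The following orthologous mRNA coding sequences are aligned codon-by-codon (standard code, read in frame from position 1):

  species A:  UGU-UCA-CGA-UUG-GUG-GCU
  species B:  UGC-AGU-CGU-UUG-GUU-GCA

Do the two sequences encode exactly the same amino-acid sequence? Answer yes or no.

Codon 1: UGU Cys / UGC Cys — synonymous.
Codon 2: UCA Ser / AGU Ser — synonymous.
Codon 3: CGA Arg / CGU Arg — synonymous.
Codon 4: UUG Leu / UUG Leu — identical.
Codon 5: GUG Val / GUU Val — synonymous.
Codon 6: GCU Ala / GCA Ala — synonymous.
Nonsynonymous differences: 0 → same protein.

yes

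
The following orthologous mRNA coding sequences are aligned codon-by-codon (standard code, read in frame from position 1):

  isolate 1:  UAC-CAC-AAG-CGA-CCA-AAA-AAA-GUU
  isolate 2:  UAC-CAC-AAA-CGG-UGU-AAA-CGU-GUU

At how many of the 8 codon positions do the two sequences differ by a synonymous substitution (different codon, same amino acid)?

Codon 1: UAC Tyr / UAC Tyr — identical.
Codon 2: CAC His / CAC His — identical.
Codon 3: AAG Lys / AAA Lys — synonymous.
Codon 4: CGA Arg / CGG Arg — synonymous.
Codon 5: CCA Pro / UGU Cys — nonsynonymous.
Codon 6: AAA Lys / AAA Lys — identical.
Codon 7: AAA Lys / CGU Arg — nonsynonymous.
Codon 8: GUU Val / GUU Val — identical.
Synonymous differences: 2.

2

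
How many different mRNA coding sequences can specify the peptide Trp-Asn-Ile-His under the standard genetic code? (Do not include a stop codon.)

Trp: 1 codon.
Asn: 2 codons.
Ile: 3 codons.
His: 2 codons.
1 × 2 × 3 × 2 = 12.

12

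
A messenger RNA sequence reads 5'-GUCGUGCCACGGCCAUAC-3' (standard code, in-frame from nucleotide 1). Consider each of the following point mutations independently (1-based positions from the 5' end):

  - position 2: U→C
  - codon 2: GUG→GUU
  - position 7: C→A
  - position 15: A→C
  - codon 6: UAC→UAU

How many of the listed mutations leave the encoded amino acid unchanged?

3

Codon 1: GUC (Val) → GCC (Ala) — missense.
Codon 2: GUG (Val) → GUU (Val) — synonymous.
Codon 3: CCA (Pro) → ACA (Thr) — missense.
Codon 5: CCA (Pro) → CCC (Pro) — synonymous.
Codon 6: UAC (Tyr) → UAU (Tyr) — synonymous.
Synonymous: 3 of 5.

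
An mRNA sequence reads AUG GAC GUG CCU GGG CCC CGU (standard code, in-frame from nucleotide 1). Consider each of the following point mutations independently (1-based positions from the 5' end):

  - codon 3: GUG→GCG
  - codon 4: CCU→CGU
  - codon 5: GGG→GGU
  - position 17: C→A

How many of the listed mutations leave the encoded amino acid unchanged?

1

Codon 3: GUG (Val) → GCG (Ala) — missense.
Codon 4: CCU (Pro) → CGU (Arg) — missense.
Codon 5: GGG (Gly) → GGU (Gly) — synonymous.
Codon 6: CCC (Pro) → CAC (His) — missense.
Synonymous: 1 of 4.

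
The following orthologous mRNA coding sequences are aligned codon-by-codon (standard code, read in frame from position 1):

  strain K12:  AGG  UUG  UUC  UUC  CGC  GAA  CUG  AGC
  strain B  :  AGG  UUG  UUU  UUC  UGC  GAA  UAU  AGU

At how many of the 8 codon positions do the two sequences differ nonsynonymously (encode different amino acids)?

Codon 1: AGG Arg / AGG Arg — identical.
Codon 2: UUG Leu / UUG Leu — identical.
Codon 3: UUC Phe / UUU Phe — synonymous.
Codon 4: UUC Phe / UUC Phe — identical.
Codon 5: CGC Arg / UGC Cys — nonsynonymous.
Codon 6: GAA Glu / GAA Glu — identical.
Codon 7: CUG Leu / UAU Tyr — nonsynonymous.
Codon 8: AGC Ser / AGU Ser — synonymous.
Nonsynonymous differences: 2.

2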